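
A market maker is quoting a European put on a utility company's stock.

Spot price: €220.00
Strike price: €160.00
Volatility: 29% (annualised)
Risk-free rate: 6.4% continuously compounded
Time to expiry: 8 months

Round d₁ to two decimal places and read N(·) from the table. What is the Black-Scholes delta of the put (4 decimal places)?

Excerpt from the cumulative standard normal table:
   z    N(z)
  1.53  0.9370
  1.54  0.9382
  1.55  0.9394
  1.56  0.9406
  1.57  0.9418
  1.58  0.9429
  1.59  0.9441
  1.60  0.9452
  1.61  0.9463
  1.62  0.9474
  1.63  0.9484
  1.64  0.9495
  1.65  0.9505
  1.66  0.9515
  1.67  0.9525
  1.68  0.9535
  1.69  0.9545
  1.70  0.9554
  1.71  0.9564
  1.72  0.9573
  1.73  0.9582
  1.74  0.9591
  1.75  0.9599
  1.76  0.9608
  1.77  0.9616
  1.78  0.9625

-0.0505

T = 0.6667;  σ√T = 0.2368
d₁ = [ln(220/160) + (0.064 + ½·0.29²)·0.6667] / (σ√T) = (0.3185 + 0.0707) / 0.2368 = 1.6435 → 1.64
N(d₁) = N(1.64) = 0.9495
Δ_put = N(d₁) − 1 = 0.9495 − 1 = -0.0505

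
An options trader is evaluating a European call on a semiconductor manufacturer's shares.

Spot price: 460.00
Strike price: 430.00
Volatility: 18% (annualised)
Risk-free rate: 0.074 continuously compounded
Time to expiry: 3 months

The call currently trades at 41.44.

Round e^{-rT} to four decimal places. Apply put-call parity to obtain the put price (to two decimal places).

3.57

exp(−rT) = exp(−0.074·0.25) = 0.9817
Put-call parity: C − P = S − K·e^(−rT) = 460 − 430·0.9817 = 460 − 422.1310 = 37.8690
P = C − (C − P) = 41.44 − (37.8690) = 3.5710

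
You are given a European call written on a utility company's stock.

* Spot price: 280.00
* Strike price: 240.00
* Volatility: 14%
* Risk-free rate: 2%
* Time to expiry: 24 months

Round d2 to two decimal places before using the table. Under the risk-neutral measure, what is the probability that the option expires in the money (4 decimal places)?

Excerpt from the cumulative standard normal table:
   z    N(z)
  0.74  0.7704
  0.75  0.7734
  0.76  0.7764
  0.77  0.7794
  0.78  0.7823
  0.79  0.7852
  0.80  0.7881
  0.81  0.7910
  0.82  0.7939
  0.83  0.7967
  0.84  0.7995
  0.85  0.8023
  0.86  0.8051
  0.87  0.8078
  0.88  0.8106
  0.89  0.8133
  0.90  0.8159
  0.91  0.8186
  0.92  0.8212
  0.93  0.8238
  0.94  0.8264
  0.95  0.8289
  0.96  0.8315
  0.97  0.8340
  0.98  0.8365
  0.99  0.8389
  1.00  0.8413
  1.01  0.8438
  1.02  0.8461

0.8106

T = 2;  σ√T = 0.1980
d₁ = [ln(280/240) + (0.02 + ½·0.14²)·2] / (σ√T) = (0.1542 + 0.0596) / 0.1980 = 1.0796 → 1.08
d₂ = 1.0796 − 0.1980 = 0.8816 → 0.88
Risk-neutral Pr[S_T > K] = N(d₂) = N(0.88) = 0.8106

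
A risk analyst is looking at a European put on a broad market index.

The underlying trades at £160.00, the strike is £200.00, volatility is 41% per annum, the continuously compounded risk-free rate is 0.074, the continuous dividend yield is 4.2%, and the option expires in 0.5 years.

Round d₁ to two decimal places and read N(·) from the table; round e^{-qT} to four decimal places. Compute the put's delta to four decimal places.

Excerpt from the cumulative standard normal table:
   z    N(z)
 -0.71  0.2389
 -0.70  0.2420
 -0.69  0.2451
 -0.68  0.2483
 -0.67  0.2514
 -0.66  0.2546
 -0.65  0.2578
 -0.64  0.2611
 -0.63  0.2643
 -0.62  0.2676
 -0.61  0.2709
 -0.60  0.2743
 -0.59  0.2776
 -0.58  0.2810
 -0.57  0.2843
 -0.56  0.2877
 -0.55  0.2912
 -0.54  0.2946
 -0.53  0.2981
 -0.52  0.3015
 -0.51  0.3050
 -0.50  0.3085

-0.7008

σ√T = 0.41·√0.5 = 0.2899
d₁ = [ln(160/200) + (0.074 − 0.042 + 0.41²/2)·0.5] / 0.2899 = [-0.2231 + 0.0580] / 0.2899 = -0.5695 → -0.57
N(d₁) = N(-0.57) = 0.2843
Δ_put = exp(−qT)·(N(d₁) − 1) = 0.9792·(0.2843 − 1) = -0.7008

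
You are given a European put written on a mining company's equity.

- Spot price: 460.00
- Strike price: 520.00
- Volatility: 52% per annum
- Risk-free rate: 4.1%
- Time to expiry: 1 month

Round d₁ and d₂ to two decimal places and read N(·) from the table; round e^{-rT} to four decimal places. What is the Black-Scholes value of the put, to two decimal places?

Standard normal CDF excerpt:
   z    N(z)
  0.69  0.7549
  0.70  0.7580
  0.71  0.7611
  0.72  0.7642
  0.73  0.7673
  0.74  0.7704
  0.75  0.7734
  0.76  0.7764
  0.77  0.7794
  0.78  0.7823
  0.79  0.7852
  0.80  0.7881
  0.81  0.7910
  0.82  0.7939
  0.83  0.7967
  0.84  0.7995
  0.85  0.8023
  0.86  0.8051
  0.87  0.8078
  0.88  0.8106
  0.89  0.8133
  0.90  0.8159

67.10

T = 0.08333;  σ√T = 0.1501
ln(S/K) + (r + σ²/2)T = ln(460/520) + (0.041 + 0.52²/2)·0.08333 = -0.1226 + 0.0147 = -0.1079
d₁ = -0.1079 / 0.1501 = -0.7189 ≈ -0.72
d₂ = d₁ − σ√T = -0.7189 − 0.1501 = -0.8690 ≈ -0.87
exp(−rT) = exp(−0.041·0.08333) = 0.9966
N(−d₂) = N(0.87) = 0.8078;  N(−d₁) = N(0.72) = 0.7642
P = 520·0.9966·0.8078 − 460·0.7642 = 418.6278 − 351.5320 = 67.0958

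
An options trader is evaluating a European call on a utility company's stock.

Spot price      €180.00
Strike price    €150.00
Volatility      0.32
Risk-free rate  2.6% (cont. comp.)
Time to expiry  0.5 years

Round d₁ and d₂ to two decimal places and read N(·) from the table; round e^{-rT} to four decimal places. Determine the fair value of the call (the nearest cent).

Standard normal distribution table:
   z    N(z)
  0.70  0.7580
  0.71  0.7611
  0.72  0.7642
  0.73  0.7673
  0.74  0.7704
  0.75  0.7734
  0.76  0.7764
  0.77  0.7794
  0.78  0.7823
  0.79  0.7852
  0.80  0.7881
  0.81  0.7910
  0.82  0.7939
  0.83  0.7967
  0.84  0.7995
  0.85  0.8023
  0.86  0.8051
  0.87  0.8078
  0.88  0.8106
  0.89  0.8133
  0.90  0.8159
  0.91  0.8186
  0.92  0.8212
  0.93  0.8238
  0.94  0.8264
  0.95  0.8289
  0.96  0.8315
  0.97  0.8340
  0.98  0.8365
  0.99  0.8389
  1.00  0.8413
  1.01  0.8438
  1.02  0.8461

€36.06

σ√T = 0.32 × 0.7071 = 0.2263
ln(S/K) + (r + σ²/2)T = ln(180/150) + (0.026 + 0.32²/2)·0.5 = 0.1823 + 0.0386 = 0.2209
d₁ = 0.2209 / 0.2263 = 0.9763 ⇒ 0.98
d₂ = d₁ − σ√T = 0.9763 − 0.2263 = 0.7501 ⇒ 0.75
exp(−rT) = exp(−0.026·0.5) = 0.9871
N(d₁) = N(0.98) = 0.8365;  N(d₂) = N(0.75) = 0.7734
C = 180·0.8365 − 150·0.9871·0.7734 = 150.5700 − 114.5135 = 36.0565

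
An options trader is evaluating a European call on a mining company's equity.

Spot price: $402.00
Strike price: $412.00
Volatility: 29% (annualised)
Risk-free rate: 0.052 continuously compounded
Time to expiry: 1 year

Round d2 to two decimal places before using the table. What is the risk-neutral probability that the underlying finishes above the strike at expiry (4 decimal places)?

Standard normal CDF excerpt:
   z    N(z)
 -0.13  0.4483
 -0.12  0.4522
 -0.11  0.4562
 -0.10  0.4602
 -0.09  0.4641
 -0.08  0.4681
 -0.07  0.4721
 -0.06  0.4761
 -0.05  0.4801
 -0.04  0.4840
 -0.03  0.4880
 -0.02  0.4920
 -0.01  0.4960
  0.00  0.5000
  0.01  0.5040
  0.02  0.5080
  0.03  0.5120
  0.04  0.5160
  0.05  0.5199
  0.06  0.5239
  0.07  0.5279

0.4801

T = 1;  σ√T = 0.2900
ln(S/K) + (r + σ²/2)T = ln(402/412) + (0.052 + 0.29²/2)·1 = -0.0246 + 0.0940 = 0.0695
d₁ = 0.0695 / 0.2900 = 0.2396 ≈ 0.24
d₂ = d₁ − σ√T = 0.2396 − 0.2900 = -0.0504 ≈ -0.05
Pr(exercise) under Q = N(d₂) = 0.4801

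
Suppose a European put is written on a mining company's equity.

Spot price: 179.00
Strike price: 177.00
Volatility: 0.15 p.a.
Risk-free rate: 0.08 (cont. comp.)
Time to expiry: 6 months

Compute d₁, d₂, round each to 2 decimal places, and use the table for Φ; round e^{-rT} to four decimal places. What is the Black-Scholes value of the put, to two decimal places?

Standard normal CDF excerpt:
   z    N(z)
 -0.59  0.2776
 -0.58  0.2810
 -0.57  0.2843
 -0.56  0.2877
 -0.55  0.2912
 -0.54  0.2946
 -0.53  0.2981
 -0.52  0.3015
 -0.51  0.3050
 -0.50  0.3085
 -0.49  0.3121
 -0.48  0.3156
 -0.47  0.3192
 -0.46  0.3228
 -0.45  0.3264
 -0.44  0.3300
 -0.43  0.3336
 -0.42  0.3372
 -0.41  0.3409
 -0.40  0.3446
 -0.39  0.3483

4.00

σ√T = 0.15 × 0.7071 = 0.1061
ln(S/K) + (r + σ²/2)T = ln(179/177) + (0.08 + 0.15²/2)·0.5 = 0.0112 + 0.0456 = 0.0569
d₁ = 0.0569 / 0.1061 = 0.5361 ≈ 0.54
d₂ = d₁ − σ√T = 0.5361 − 0.1061 = 0.4300 ≈ 0.43
exp(−rT) = exp(−0.08·0.5) = 0.9608
P = 177·0.9608·N(-0.43) − 179·N(-0.54) = 177·0.9608·0.3336 − 179·0.2946 = 56.7325 − 52.7334 = 3.9991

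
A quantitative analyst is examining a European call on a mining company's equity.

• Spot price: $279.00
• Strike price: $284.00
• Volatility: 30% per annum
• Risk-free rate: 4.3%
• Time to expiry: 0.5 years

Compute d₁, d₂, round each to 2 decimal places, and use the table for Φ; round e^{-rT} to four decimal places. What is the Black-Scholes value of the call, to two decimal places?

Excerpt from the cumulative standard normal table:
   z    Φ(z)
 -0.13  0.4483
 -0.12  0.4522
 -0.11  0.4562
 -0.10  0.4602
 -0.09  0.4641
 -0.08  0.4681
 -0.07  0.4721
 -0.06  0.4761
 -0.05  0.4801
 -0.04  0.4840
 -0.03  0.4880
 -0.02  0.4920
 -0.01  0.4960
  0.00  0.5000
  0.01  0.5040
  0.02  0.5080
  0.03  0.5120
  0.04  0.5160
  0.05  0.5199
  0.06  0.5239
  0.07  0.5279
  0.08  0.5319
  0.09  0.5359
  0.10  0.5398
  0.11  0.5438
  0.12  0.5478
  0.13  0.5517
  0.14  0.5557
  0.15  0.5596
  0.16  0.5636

$23.84

T = 0.5;  σ√T = 0.2121
d₁ = [ln(279/284) + (0.043 + 0.3²/2)·0.5] / 0.2121 = [-0.0178 + 0.0440] / 0.2121 = 0.1237 ≈ 0.12
d₂ = d₁ − σ√T = 0.1237 − 0.2121 = -0.0884 ≈ -0.09
e^(−rT) = e^(−0.043·0.5) = 0.9787
N(d₁) = N(0.12) = 0.5478;  N(d₂) = N(-0.09) = 0.4641
C = 279·0.5478 − 284·0.9787·0.4641 = 152.8362 − 128.9970 = 23.8392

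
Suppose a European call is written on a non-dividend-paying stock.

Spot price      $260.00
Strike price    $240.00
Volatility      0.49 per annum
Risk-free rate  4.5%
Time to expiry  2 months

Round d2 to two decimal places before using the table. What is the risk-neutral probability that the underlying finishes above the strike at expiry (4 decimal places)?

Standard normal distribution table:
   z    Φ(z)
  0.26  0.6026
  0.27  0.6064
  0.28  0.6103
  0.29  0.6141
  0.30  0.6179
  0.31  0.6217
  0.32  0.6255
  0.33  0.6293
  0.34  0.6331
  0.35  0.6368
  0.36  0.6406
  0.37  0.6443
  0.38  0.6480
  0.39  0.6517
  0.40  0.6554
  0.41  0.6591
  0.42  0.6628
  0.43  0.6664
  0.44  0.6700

σ√T = 0.49·√0.1667 = 0.2000
ln(S/K) + (r + σ²/2)T = ln(260/240) + (0.045 + 0.49²/2)·0.1667 = 0.0800 + 0.0275 = 0.1076
d₁ = 0.1076 / 0.2000 = 0.5376 ≈ 0.54
d₂ = d₁ − σ√T = 0.5376 − 0.2000 = 0.3376 ≈ 0.34
Risk-neutral Pr[S_T > K] = N(d₂) = N(0.34) = 0.6331

0.6331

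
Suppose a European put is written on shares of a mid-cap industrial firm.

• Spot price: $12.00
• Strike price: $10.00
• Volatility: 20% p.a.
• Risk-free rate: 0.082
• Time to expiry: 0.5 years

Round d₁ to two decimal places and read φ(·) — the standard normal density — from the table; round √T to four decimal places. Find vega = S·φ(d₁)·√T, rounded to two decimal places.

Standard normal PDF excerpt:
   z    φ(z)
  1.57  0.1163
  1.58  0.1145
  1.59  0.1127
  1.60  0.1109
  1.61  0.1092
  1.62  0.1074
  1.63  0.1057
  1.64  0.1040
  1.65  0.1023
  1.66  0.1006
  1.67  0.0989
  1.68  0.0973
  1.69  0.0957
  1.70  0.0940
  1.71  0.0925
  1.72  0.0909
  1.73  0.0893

0.87

T = 0.5;  σ√T = 0.1414
d₁ = [ln(12/10) + (0.082 + 0.2²/2)·0.5] / 0.1414 = [0.1823 + 0.0510] / 0.1414 = 1.6498 ⇒ 1.65
√T = √0.5 = 0.7071
φ(d₁) = φ(1.65) = 0.1023
vega = S·φ(d₁)·√T = 12·0.1023·0.7071 = 0.8680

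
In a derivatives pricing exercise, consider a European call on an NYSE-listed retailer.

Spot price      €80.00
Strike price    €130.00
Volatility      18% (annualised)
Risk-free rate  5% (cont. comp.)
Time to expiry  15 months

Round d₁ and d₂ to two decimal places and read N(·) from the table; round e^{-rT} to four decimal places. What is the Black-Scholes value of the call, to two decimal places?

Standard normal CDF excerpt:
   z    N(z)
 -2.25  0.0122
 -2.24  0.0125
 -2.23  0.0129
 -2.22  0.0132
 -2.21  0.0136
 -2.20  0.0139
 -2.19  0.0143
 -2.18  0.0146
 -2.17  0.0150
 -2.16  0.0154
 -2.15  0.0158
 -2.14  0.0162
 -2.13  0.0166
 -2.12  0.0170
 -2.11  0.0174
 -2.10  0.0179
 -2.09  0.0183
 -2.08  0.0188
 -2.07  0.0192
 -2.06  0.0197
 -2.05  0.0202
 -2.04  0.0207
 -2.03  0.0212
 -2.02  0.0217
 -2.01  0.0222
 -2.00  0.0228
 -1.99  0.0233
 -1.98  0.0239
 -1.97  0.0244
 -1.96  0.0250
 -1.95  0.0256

T = 1.25;  σ√T = 0.2012
d₁ = [ln(80/130) + (0.05 + 0.18²/2)·1.25] / 0.2012 = [-0.4855 + 0.0828] / 0.2012 = -2.0013 which rounds to -2.00
d₂ = d₁ − σ√T = -2.0013 − 0.2012 = -2.2026 which rounds to -2.20
e^(−rT) = e^(−0.05·1.25) = 0.9394
N(d₁) = N(-2.00) = 0.0228;  N(d₂) = N(-2.20) = 0.0139
C = 80·0.0228 − 130·0.9394·0.0139 = 1.8240 − 1.6975 = 0.1265

€0.13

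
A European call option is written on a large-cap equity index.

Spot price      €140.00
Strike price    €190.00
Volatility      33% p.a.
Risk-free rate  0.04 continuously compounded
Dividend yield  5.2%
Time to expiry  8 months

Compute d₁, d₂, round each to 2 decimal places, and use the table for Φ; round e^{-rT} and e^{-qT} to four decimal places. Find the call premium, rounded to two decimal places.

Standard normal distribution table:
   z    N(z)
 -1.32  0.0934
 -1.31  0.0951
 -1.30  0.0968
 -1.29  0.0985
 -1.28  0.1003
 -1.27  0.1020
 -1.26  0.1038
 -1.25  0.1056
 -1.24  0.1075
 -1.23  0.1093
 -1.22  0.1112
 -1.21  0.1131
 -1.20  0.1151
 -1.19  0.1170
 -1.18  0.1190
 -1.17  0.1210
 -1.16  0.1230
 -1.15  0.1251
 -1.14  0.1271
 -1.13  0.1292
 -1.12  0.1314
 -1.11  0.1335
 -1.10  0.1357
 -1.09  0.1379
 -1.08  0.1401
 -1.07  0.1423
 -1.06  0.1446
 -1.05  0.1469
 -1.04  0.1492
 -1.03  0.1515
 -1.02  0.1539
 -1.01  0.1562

€2.58

σ√T = 0.33 × 0.8165 = 0.2694
ln(S/K) + (r − q + σ²/2)T = ln(140/190) + (0.04 − 0.052 + 0.33²/2)·0.6667 = -0.3054 + 0.0283 = -0.2771
d₁ = -0.2771 / 0.2694 = -1.0283 → -1.03
d₂ = d₁ − σ√T = -1.0283 − 0.2694 = -1.2978 → -1.30
exp(−qT) = exp(−0.052·0.6667) = 0.9659;  exp(−rT) = exp(−0.04·0.6667) = 0.9737
C = 140·0.9659·N(-1.03) − 190·0.9737·N(-1.30) = 140·0.9659·0.1515 − 190·0.9737·0.0968 = 20.4867 − 17.9083 = 2.5784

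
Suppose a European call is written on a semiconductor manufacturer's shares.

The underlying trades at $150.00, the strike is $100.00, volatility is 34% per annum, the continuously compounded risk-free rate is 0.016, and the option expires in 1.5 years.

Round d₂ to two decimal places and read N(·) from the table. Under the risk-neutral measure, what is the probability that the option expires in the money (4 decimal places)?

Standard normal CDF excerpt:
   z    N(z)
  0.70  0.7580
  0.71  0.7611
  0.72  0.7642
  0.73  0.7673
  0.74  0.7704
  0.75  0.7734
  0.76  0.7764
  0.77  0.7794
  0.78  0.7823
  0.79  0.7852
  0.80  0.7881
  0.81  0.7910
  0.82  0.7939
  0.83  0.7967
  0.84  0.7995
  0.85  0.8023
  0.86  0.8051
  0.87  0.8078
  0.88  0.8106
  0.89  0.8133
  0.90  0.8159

0.7939

σ√T = 0.34·√1.5 = 0.4164
d₁ = [ln(150/100) + (0.016 + 0.34²/2)·1.5] / 0.4164 = [0.4055 + 0.1107] / 0.4164 = 1.2396 ⇒ 1.24
d₂ = d₁ − σ√T = 1.2396 − 0.4164 = 0.8231 ⇒ 0.82
Pr(exercise) under Q = N(d₂) = 0.7939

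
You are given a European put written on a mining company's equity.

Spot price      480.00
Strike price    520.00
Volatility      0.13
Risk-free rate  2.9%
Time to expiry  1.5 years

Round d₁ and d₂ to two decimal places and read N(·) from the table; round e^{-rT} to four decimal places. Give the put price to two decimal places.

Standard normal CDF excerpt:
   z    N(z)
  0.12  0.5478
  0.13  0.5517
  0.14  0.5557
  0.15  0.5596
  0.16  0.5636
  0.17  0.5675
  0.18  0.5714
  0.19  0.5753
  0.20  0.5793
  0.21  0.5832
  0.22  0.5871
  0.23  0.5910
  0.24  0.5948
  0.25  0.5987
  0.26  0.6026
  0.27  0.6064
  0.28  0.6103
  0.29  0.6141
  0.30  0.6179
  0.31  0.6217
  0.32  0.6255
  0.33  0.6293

σ√T = 0.13 × 1.2247 = 0.1592
ln(S/K) + (r + σ²/2)T = ln(480/520) + (0.029 + 0.13²/2)·1.5 = -0.0800 + 0.0562 = -0.0239
d₁ = -0.0239 / 0.1592 = -0.1499 ⇒ -0.15
d₂ = d₁ − σ√T = -0.1499 − 0.1592 = -0.3091 ⇒ -0.31
e^(−rT) = e^(−0.029·1.5) = 0.9574
N(−d₂) = N(0.31) = 0.6217;  N(−d₁) = N(0.15) = 0.5596
P = 520·0.9574·0.6217 − 480·0.5596 = 309.5121 − 268.6080 = 40.9041

40.90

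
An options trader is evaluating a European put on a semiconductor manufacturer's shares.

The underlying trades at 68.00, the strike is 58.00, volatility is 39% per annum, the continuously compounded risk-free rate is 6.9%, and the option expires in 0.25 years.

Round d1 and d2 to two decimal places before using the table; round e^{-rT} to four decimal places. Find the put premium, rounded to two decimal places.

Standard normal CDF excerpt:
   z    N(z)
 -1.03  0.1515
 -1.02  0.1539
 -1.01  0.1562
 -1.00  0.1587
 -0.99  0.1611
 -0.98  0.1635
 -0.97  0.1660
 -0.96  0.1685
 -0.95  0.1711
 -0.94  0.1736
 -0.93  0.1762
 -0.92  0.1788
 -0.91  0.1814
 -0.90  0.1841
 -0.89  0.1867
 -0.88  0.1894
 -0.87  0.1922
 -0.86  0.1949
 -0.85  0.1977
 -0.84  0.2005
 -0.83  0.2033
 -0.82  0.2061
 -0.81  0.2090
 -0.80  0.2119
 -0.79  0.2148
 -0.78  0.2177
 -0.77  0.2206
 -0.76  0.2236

σ√T = 0.39·√0.25 = 0.1950
d₁ = [ln(68/58) + (0.069 + 0.39²/2)·0.25] / 0.1950 = [0.1591 + 0.0363] / 0.1950 = 1.0017 → 1.00
d₂ = d₁ − σ√T = 1.0017 − 0.1950 = 0.8067 → 0.81
exp(−rT) = exp(−0.069·0.25) = 0.9829
N(−d₂) = N(-0.81) = 0.2090;  N(−d₁) = N(-1.00) = 0.1587
P = 58·0.9829·0.2090 − 68·0.1587 = 11.9147 − 10.7916 = 1.1231

1.12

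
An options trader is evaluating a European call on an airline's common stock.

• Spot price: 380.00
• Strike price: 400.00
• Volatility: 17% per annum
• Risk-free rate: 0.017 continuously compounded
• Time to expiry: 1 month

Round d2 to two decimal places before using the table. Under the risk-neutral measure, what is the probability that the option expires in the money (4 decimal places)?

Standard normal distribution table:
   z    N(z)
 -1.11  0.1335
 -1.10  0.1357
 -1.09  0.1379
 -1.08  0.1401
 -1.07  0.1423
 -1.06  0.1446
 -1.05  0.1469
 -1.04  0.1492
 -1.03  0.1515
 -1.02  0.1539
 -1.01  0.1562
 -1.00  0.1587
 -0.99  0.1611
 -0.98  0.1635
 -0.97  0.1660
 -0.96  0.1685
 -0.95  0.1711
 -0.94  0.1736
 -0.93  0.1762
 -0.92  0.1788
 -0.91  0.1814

σ√T = 0.17·√0.08333 = 0.0491
ln(S/K) + (r + σ²/2)T = ln(380/400) + (0.017 + 0.17²/2)·0.08333 = -0.0513 + 0.0026 = -0.0487
d₁ = -0.0487 / 0.0491 = -0.9918 ≈ -0.99
d₂ = d₁ − σ√T = -0.9918 − 0.0491 = -1.0409 ≈ -1.04
Risk-neutral Pr[S_T > K] = N(d₂) = N(-1.04) = 0.1492

0.1492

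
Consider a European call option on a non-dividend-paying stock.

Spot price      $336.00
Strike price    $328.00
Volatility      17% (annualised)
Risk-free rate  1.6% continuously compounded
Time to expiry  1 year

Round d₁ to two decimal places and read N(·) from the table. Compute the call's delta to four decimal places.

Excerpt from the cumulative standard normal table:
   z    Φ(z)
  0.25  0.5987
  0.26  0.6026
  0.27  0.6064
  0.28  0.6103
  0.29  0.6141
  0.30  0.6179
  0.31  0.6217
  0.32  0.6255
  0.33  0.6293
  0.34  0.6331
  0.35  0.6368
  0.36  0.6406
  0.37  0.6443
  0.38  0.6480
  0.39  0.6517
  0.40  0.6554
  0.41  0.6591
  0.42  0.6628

σ√T = 0.17 × 1.0000 = 0.1700
d₁ = [ln(336/328) + (0.016 + 0.17²/2)·1] / 0.1700 = [0.0241 + 0.0305] / 0.1700 = 0.3209 → 0.32
N(d₁) = N(0.32) = 0.6255
Δ_call = N(d₁) = 0.6255

0.6255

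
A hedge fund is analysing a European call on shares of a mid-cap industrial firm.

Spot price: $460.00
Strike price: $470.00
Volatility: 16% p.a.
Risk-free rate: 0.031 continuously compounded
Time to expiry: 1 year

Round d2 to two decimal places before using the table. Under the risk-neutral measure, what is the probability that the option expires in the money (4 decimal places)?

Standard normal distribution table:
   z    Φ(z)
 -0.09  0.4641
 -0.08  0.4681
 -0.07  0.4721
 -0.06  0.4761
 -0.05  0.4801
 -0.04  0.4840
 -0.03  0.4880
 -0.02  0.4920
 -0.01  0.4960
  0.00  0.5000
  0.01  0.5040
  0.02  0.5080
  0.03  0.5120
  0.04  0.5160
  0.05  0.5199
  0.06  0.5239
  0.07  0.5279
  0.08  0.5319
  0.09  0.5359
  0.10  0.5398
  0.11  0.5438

0.4920

σ√T = 0.16·√1 = 0.1600
d₁ = [ln(460/470) + (0.031 + 0.16²/2)·1] / 0.1600 = [-0.0215 + 0.0438] / 0.1600 = 0.1393 ≈ 0.14
d₂ = d₁ − σ√T = 0.1393 − 0.1600 = -0.0207 ≈ -0.02
Pr(exercise) under Q = N(d₂) = 0.4920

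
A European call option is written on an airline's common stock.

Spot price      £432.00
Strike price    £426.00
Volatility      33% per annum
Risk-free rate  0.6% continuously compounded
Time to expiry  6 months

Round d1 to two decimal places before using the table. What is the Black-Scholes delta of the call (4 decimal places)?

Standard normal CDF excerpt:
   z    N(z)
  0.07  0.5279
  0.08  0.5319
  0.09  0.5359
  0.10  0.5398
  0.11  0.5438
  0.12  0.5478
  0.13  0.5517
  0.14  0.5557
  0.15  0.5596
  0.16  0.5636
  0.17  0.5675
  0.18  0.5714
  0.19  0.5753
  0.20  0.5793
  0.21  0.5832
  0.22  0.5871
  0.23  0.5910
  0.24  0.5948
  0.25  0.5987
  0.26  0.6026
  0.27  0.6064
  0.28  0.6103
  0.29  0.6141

0.5753

σ√T = 0.33 × 0.7071 = 0.2333
d₁ = [ln(432/426) + (0.006 + 0.33²/2)·0.5] / 0.2333 = [0.0140 + 0.0302] / 0.2333 = 0.1895 ≈ 0.19
N(d₁) = N(0.19) = 0.5753
Δ_call = N(d₁) = 0.5753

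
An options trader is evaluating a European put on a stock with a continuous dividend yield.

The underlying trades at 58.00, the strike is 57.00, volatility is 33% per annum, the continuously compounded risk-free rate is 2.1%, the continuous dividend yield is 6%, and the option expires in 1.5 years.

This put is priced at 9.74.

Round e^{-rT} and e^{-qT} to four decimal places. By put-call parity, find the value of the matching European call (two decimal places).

7.51

exp(−qT) = exp(−0.06·1.5) = 0.9139;  exp(−rT) = exp(−0.021·1.5) = 0.9690
Put-call parity: C − P = S·e^(−qT) − K·e^(−rT) = 58·0.9139 − 57·0.9690 = 53.0062 − 55.2330 = -2.2268
C = P + (C − P) = 9.74 + (-2.2268) = 7.5132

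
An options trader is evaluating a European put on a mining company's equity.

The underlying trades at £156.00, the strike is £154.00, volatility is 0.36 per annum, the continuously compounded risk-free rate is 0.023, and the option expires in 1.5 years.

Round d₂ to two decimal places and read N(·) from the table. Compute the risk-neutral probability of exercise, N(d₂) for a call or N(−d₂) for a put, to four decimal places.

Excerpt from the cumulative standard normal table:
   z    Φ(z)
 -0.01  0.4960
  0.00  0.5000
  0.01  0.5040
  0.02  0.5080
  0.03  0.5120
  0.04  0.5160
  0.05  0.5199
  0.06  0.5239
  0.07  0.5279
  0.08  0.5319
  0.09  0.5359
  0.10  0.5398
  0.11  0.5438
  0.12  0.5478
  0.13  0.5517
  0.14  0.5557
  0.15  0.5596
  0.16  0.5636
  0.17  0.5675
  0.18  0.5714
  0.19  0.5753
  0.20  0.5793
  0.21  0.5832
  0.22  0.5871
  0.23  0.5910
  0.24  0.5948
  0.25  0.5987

0.5438

σ√T = 0.36·√1.5 = 0.4409
d₁ = [ln(156/154) + (0.023 + 0.36²/2)·1.5] / 0.4409 = [0.0129 + 0.1317] / 0.4409 = 0.3280 ⇒ 0.33
d₂ = d₁ − σ√T = 0.3280 − 0.4409 = -0.1129 ⇒ -0.11
Pr(exercise) under Q = N(−d₂) = N(0.11) = 0.5438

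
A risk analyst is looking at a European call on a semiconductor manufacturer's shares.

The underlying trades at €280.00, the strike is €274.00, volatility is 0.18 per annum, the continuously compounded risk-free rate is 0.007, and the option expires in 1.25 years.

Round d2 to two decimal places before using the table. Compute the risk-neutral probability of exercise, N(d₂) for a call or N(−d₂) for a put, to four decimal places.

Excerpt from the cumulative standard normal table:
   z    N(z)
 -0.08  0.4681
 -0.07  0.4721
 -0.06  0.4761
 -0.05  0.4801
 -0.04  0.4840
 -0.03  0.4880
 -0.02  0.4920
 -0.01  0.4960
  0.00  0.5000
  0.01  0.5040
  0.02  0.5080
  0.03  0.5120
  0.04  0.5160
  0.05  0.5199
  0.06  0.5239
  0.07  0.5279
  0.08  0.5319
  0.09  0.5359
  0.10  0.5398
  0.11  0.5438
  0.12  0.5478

σ√T = 0.18 × 1.1180 = 0.2012
ln(S/K) + (r + σ²/2)T = ln(280/274) + (0.007 + 0.18²/2)·1.25 = 0.0217 + 0.0290 = 0.0507
d₁ = 0.0507 / 0.2012 = 0.2517 which rounds to 0.25
d₂ = d₁ − σ√T = 0.2517 − 0.2012 = 0.0505 which rounds to 0.05
Risk-neutral Pr[S_T > K] = N(d₂) = N(0.05) = 0.5199

0.5199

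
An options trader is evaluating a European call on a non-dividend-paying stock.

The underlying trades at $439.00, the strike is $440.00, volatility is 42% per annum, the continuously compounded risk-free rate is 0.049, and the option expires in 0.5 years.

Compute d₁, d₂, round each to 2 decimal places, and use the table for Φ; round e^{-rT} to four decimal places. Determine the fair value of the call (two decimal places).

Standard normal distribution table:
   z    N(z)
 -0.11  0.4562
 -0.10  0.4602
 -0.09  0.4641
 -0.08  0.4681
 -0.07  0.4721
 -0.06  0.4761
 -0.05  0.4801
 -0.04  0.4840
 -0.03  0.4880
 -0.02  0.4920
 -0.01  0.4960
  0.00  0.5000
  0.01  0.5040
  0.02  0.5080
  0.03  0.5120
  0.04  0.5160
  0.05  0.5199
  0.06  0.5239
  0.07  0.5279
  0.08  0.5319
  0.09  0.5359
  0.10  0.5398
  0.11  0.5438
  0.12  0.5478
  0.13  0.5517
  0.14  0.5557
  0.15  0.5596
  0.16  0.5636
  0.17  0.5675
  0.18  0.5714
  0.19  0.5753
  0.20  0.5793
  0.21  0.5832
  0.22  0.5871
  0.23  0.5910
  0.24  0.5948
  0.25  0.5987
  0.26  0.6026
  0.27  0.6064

$55.04

σ√T = 0.42·√0.5 = 0.2970
d₁ = [ln(439/440) + (0.049 + ½·0.42²)·0.5] / (σ√T) = (-0.0023 + 0.0686) / 0.2970 = 0.2233 → 0.22
d₂ = 0.2233 − 0.2970 = -0.0737 → -0.07
e^(−rT) = e^(−0.049·0.5) = 0.9758
C = 439·N(0.22) − 440·0.9758·N(-0.07) = 439·0.5871 − 440·0.9758·0.4721 = 257.7369 − 202.6971 = 55.0398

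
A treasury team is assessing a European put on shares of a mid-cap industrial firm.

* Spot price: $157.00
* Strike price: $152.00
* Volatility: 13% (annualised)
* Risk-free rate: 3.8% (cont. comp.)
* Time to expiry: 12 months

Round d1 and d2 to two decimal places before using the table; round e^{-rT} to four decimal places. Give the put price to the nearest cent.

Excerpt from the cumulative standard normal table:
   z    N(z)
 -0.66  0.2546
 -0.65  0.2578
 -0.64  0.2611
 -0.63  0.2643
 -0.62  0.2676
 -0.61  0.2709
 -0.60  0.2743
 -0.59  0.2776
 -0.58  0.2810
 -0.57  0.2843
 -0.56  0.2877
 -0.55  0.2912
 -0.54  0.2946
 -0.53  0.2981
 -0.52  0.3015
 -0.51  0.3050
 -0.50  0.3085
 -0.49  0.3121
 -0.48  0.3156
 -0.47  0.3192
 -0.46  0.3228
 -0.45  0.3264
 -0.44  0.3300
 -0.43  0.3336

σ√T = 0.13 × 1.0000 = 0.1300
ln(S/K) + (r + σ²/2)T = ln(157/152) + (0.038 + 0.13²/2)·1 = 0.0324 + 0.0464 = 0.0788
d₁ = 0.0788 / 0.1300 = 0.6063 which rounds to 0.61
d₂ = d₁ − σ√T = 0.6063 − 0.1300 = 0.4763 which rounds to 0.48
exp(−rT) = exp(−0.038·1) = 0.9627
N(−d₂) = N(-0.48) = 0.3156;  N(−d₁) = N(-0.61) = 0.2709
P = 152·0.9627·0.3156 − 157·0.2709 = 46.1819 − 42.5313 = 3.6506

$3.65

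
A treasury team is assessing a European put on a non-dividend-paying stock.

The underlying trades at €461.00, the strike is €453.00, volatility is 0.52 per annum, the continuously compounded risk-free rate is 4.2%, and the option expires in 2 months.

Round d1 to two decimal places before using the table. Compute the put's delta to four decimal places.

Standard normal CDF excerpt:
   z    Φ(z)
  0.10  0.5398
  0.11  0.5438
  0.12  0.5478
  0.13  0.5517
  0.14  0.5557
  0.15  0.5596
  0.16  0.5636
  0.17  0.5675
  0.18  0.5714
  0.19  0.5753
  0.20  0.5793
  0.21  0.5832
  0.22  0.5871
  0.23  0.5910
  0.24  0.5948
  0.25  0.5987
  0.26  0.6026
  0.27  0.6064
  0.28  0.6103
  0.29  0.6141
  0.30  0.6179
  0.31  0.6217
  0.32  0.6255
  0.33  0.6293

-0.4129

σ√T = 0.52·√0.1667 = 0.2123
d₁ = [ln(461/453) + (0.042 + 0.52²/2)·0.1667] / 0.2123 = [0.0175 + 0.0295] / 0.2123 = 0.2216 ≈ 0.22
N(d₁) = N(0.22) = 0.5871
Δ_put = N(d₁) − 1 = 0.5871 − 1 = -0.4129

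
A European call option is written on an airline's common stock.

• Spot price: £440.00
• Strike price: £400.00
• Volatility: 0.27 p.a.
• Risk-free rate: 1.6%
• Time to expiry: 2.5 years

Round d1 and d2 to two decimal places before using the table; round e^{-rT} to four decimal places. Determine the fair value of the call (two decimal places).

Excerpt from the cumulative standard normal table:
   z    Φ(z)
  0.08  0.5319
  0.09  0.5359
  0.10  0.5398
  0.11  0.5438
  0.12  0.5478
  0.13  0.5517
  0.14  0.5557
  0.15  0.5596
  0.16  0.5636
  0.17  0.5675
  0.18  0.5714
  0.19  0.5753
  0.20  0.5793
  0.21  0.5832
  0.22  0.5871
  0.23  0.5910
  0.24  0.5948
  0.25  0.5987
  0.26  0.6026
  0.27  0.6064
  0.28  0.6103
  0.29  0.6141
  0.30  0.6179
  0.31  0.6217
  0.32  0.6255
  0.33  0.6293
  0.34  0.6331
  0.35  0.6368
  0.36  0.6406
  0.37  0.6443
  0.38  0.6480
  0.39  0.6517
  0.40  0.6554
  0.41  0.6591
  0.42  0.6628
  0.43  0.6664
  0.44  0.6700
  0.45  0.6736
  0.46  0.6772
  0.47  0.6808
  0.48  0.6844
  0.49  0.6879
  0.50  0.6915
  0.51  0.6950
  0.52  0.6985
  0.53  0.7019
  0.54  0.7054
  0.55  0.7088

£101.38

T = 2.5;  σ√T = 0.4269
d₁ = [ln(440/400) + (0.016 + 0.27²/2)·2.5] / 0.4269 = [0.0953 + 0.1311] / 0.4269 = 0.5304 → 0.53
d₂ = d₁ − σ√T = 0.5304 − 0.4269 = 0.1035 → 0.10
e^(−rT) = e^(−0.016·2.5) = 0.9608
C = 440·N(0.53) − 400·0.9608·N(0.10) = 440·0.7019 − 400·0.9608·0.5398 = 308.8360 − 207.4559 = 101.3801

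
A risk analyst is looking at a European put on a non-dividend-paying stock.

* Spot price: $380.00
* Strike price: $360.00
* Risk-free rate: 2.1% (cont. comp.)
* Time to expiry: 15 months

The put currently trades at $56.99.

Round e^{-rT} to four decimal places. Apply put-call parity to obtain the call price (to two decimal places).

$86.31

exp(−rT) = exp(−0.021·1.25) = 0.9741
Put-call parity: C − P = S − K·e^(−rT) = 380 − 360·0.9741 = 380 − 350.6760 = 29.3240
C = P + (C − P) = 56.99 + (29.3240) = 86.3140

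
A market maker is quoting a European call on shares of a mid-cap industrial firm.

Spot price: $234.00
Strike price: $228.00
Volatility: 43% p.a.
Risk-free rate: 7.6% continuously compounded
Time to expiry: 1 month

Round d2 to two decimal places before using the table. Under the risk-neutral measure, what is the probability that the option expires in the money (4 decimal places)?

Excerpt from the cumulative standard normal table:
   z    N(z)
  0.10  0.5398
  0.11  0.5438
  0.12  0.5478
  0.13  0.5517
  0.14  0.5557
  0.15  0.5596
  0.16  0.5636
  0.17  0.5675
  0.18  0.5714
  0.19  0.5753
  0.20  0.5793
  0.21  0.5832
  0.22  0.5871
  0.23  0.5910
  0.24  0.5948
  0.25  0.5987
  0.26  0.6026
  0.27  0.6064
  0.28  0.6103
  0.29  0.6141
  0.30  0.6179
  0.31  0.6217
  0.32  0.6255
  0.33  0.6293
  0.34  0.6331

σ√T = 0.43 × 0.2887 = 0.1241
d₁ = [ln(234/228) + (0.076 + 0.43²/2)·0.08333] / 0.1241 = [0.0260 + 0.0140] / 0.1241 = 0.3223 which rounds to 0.32
d₂ = d₁ − σ√T = 0.3223 − 0.1241 = 0.1982 which rounds to 0.20
Pr(exercise) under Q = N(d₂) = 0.5793

0.5793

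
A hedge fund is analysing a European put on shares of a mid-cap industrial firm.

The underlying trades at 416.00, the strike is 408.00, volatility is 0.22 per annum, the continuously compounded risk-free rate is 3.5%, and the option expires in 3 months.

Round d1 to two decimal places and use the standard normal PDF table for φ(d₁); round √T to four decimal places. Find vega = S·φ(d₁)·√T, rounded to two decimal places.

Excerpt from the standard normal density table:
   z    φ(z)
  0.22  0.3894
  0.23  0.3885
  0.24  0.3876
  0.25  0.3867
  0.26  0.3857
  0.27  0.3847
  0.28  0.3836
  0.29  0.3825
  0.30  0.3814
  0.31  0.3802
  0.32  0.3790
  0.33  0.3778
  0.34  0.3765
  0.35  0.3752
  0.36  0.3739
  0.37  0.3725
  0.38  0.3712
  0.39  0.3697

79.08

σ√T = 0.22·√0.25 = 0.1100
ln(S/K) + (r + σ²/2)T = ln(416/408) + (0.035 + 0.22²/2)·0.25 = 0.0194 + 0.0148 = 0.0342
d₁ = 0.0342 / 0.1100 = 0.3111 which rounds to 0.31
√T = √0.25 = 0.5000
φ(d₁) = φ(0.31) = 0.3802
vega = S·φ(d₁)·√T = 416·0.3802·0.5000 = 79.0816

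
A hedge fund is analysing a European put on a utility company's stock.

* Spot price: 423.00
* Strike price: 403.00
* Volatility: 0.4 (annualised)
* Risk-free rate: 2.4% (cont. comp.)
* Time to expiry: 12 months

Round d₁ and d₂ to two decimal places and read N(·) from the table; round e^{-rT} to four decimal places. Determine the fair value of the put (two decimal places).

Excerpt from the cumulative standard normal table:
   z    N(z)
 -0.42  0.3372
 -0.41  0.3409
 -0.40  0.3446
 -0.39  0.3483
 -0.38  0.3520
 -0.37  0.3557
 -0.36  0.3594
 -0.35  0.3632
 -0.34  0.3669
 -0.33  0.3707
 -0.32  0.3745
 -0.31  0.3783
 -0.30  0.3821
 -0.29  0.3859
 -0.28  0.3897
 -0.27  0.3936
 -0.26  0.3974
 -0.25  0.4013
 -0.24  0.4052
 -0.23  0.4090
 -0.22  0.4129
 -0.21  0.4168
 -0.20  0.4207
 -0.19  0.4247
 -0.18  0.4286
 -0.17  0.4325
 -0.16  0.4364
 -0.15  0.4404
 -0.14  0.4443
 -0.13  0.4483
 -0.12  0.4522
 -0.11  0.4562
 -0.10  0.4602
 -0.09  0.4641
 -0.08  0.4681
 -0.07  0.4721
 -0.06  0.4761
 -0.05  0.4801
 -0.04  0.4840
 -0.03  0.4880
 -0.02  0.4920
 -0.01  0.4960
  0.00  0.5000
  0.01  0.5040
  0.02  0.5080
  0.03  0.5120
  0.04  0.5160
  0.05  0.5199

50.98

σ√T = 0.4 × 1.0000 = 0.4000
d₁ = [ln(423/403) + (0.024 + ½·0.4²)·1] / (σ√T) = (0.0484 + 0.1040) / 0.4000 = 0.3811 ≈ 0.38
d₂ = 0.3811 − 0.4000 = -0.0189 ≈ -0.02
e^(−rT) = e^(−0.024·1) = 0.9763
P = 403·0.9763·N(0.02) − 423·N(-0.38) = 403·0.9763·0.5080 − 423·0.3520 = 199.8720 − 148.8960 = 50.9760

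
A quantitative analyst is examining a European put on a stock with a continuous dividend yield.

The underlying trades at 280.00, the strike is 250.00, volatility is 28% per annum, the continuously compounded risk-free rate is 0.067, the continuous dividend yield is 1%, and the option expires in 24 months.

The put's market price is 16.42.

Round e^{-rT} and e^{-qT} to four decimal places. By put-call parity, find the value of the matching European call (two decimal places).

exp(−qT) = exp(−0.01·2) = 0.9802;  exp(−rT) = exp(−0.067·2) = 0.8746
Put-call parity: C − P = S·e^(−qT) − K·e^(−rT) = 280·0.9802 − 250·0.8746 = 274.4560 − 218.6500 = 55.8060
C = P + (C − P) = 16.42 + (55.8060) = 72.2260

72.23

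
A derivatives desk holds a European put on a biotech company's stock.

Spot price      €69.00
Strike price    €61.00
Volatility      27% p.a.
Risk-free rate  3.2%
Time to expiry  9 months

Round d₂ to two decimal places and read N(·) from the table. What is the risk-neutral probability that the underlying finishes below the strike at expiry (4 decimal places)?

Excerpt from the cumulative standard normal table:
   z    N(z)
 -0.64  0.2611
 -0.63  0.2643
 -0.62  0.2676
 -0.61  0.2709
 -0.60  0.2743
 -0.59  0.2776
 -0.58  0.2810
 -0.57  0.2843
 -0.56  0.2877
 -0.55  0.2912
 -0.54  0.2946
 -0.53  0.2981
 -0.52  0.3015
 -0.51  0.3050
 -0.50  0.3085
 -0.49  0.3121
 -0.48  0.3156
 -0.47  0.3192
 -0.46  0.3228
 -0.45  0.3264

0.3050

σ√T = 0.27 × 0.8660 = 0.2338
d₁ = [ln(69/61) + (0.032 + 0.27²/2)·0.75] / 0.2338 = [0.1232 + 0.0513] / 0.2338 = 0.7466 → 0.75
d₂ = d₁ − σ√T = 0.7466 − 0.2338 = 0.5128 → 0.51
Risk-neutral Pr[S_T < K] = N(−d₂) = N(-0.51) = 0.3050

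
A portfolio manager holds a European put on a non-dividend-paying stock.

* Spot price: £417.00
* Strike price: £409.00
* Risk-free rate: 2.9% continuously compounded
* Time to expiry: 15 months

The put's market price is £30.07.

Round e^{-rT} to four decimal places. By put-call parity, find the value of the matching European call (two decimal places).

£52.63

exp(−rT) = exp(−0.029·1.25) = 0.9644
Put-call parity: C − P = S − K·e^(−rT) = 417 − 409·0.9644 = 417 − 394.4396 = 22.5604
C = P + (C − P) = 30.07 + (22.5604) = 52.6304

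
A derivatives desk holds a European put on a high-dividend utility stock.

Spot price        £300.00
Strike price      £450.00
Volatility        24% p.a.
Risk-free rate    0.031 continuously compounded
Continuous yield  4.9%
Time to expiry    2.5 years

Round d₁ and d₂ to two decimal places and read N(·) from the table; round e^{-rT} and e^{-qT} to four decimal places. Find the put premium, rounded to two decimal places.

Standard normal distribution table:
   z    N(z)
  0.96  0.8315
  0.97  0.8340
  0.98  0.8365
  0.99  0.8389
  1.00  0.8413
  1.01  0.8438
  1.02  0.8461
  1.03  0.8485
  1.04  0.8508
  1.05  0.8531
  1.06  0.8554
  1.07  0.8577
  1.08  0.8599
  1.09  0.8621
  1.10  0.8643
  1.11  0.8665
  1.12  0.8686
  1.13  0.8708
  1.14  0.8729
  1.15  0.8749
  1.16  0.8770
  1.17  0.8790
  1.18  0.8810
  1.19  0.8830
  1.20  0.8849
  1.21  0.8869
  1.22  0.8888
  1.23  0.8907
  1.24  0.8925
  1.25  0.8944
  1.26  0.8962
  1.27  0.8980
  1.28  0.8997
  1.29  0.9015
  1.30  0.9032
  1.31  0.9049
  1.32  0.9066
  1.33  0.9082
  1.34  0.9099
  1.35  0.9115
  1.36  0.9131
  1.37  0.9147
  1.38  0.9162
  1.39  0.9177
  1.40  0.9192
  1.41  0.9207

£158.24

T = 2.5;  σ√T = 0.3795
ln(S/K) + (r − q + σ²/2)T = ln(300/450) + (0.031 − 0.049 + 0.24²/2)·2.5 = -0.4055 + 0.0270 = -0.3785
d₁ = -0.3785 / 0.3795 = -0.9973 which rounds to -1.00
d₂ = d₁ − σ√T = -0.9973 − 0.3795 = -1.3768 which rounds to -1.38
e^(−qT) = e^(−0.049·2.5) = 0.8847;  e^(−rT) = e^(−0.031·2.5) = 0.9254
N(−d₂) = N(1.38) = 0.9162;  N(−d₁) = N(1.00) = 0.8413
P = 450·0.9254·0.9162 − 300·0.8847·0.8413 = 381.5332 − 223.2894 = 158.2437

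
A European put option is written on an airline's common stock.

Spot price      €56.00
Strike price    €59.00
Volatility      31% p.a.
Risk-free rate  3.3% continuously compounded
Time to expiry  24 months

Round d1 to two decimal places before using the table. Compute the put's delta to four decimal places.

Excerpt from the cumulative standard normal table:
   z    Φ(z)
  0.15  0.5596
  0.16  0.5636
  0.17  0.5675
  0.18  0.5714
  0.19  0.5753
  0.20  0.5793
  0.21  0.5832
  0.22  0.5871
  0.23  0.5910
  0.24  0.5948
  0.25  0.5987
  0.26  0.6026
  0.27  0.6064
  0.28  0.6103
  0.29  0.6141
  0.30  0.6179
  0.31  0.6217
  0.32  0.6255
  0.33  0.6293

-0.4013

σ√T = 0.31·√2 = 0.4384
d₁ = [ln(56/59) + (0.033 + ½·0.31²)·2] / (σ√T) = (-0.0522 + 0.1621) / 0.4384 = 0.2507 ≈ 0.25
N(d₁) = N(0.25) = 0.5987
Δ_put = N(d₁) − 1 = 0.5987 − 1 = -0.4013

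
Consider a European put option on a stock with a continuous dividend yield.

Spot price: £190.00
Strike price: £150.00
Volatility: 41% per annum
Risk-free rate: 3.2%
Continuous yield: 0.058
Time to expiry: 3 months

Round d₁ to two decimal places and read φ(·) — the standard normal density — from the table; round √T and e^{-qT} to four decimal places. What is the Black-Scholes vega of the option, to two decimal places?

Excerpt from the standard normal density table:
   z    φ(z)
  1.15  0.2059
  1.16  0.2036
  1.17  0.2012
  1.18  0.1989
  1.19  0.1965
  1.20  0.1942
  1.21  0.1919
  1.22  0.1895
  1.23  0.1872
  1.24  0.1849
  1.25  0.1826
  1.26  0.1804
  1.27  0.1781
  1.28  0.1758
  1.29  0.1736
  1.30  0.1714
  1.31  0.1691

17.74

T = 0.25;  σ√T = 0.2050
ln(S/K) + (r − q + σ²/2)T = ln(190/150) + (0.032 − 0.058 + 0.41²/2)·0.25 = 0.2364 + 0.0145 = 0.2509
d₁ = 0.2509 / 0.2050 = 1.2239 ⇒ 1.22
√T = √0.25 = 0.5000
φ(d₁) = φ(1.22) = 0.1895
e^(−qT) = e^(−0.058·0.25) = 0.9856
vega = S·e^(−qT)·φ(d₁)·√T = 190·0.9856·0.1895·0.5000 = 17.7433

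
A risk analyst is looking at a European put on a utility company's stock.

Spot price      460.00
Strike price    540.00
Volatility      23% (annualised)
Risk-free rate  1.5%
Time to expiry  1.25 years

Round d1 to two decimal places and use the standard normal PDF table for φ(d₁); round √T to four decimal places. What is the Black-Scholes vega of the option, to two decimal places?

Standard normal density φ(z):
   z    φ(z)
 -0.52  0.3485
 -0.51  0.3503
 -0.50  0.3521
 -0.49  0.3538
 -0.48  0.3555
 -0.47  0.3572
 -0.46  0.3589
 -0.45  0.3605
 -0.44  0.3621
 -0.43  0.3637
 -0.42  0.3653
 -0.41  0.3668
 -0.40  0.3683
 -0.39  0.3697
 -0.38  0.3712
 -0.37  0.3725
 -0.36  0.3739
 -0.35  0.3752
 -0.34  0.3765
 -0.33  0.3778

187.87

σ√T = 0.23 × 1.1180 = 0.2571
ln(S/K) + (r + σ²/2)T = ln(460/540) + (0.015 + 0.23²/2)·1.25 = -0.1603 + 0.0518 = -0.1085
d₁ = -0.1085 / 0.2571 = -0.4221 ⇒ -0.42
√T = √1.25 = 1.1180
φ(d₁) = φ(-0.42) = 0.3653
vega = S·φ(d₁)·√T = 460·0.3653·1.1180 = 187.8665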